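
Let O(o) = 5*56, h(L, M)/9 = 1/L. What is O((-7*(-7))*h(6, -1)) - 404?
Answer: -124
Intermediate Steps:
h(L, M) = 9/L
O(o) = 280
O((-7*(-7))*h(6, -1)) - 404 = 280 - 404 = -124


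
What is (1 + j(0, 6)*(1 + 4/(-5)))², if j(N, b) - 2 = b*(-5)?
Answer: 529/25 ≈ 21.160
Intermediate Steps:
j(N, b) = 2 - 5*b (j(N, b) = 2 + b*(-5) = 2 - 5*b)
(1 + j(0, 6)*(1 + 4/(-5)))² = (1 + (2 - 5*6)*(1 + 4/(-5)))² = (1 + (2 - 30)*(1 + 4*(-⅕)))² = (1 - 28*(1 - ⅘))² = (1 - 28*⅕)² = (1 - 28/5)² = (-23/5)² = 529/25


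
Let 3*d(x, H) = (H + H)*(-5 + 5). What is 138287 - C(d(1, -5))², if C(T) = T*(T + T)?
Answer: 138287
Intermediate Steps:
d(x, H) = 0 (d(x, H) = ((H + H)*(-5 + 5))/3 = ((2*H)*0)/3 = (⅓)*0 = 0)
C(T) = 2*T² (C(T) = T*(2*T) = 2*T²)
138287 - C(d(1, -5))² = 138287 - (2*0²)² = 138287 - (2*0)² = 138287 - 1*0² = 138287 - 1*0 = 138287 + 0 = 138287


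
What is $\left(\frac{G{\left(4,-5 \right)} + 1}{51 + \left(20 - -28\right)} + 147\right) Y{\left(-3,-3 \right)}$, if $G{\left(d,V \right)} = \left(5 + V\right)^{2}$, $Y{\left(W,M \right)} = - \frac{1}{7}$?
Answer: $- \frac{14554}{693} \approx -21.001$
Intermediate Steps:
$Y{\left(W,M \right)} = - \frac{1}{7}$ ($Y{\left(W,M \right)} = \left(-1\right) \frac{1}{7} = - \frac{1}{7}$)
$\left(\frac{G{\left(4,-5 \right)} + 1}{51 + \left(20 - -28\right)} + 147\right) Y{\left(-3,-3 \right)} = \left(\frac{\left(5 - 5\right)^{2} + 1}{51 + \left(20 - -28\right)} + 147\right) \left(- \frac{1}{7}\right) = \left(\frac{0^{2} + 1}{51 + \left(20 + 28\right)} + 147\right) \left(- \frac{1}{7}\right) = \left(\frac{0 + 1}{51 + 48} + 147\right) \left(- \frac{1}{7}\right) = \left(1 \cdot \frac{1}{99} + 147\right) \left(- \frac{1}{7}\right) = \left(\frac{1}{99} + 147\right) \left(- \frac{1}{7}\right) = \frac{14554}{99} \left(- \frac{1}{7}\right) = - \frac{14554}{693}$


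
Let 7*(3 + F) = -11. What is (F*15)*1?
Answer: -480/7 ≈ -68.571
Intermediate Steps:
F = -32/7 (F = -3 + (⅐)*(-11) = -3 - 11/7 = -32/7 ≈ -4.5714)
(F*15)*1 = -32/7*15*1 = -480/7*1 = -480/7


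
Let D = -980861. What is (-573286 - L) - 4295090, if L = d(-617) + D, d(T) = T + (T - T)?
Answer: -3886898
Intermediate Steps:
d(T) = T (d(T) = T + 0 = T)
L = -981478 (L = -617 - 980861 = -981478)
(-573286 - L) - 4295090 = (-573286 - 1*(-981478)) - 4295090 = (-573286 + 981478) - 4295090 = 408192 - 4295090 = -3886898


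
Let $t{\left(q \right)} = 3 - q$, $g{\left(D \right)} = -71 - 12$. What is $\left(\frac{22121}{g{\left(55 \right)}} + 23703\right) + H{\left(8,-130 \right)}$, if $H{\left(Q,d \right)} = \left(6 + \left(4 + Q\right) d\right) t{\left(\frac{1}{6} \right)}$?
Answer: $\frac{1579779}{83} \approx 19033.0$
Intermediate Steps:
$g{\left(D \right)} = -83$ ($g{\left(D \right)} = -71 - 12 = -83$)
$H{\left(Q,d \right)} = 17 + \frac{17 d \left(4 + Q\right)}{6}$ ($H{\left(Q,d \right)} = \left(6 + \left(4 + Q\right) d\right) \left(3 - \frac{1}{6}\right) = \left(6 + d \left(4 + Q\right)\right) \left(3 - \frac{1}{6}\right) = \left(6 + d \left(4 + Q\right)\right) \frac{17}{6} = 17 + \frac{17 d \left(4 + Q\right)}{6}$)
$\left(\frac{22121}{g{\left(55 \right)}} + 23703\right) + H{\left(8,-130 \right)} = \left(\frac{22121}{-83} + 23703\right) + \left(17 + \frac{34}{3} \left(-130\right) + \frac{17}{6} \cdot 8 \left(-130\right)\right) = \left(22121 \left(- \frac{1}{83}\right) + 23703\right) - 4403 = \left(- \frac{22121}{83} + 23703\right) - 4403 = \frac{1945228}{83} - 4403 = \frac{1579779}{83}$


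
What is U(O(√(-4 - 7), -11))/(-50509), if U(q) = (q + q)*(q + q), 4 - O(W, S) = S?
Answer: -900/50509 ≈ -0.017819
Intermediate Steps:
O(W, S) = 4 - S
U(q) = 4*q² (U(q) = (2*q)*(2*q) = 4*q²)
U(O(√(-4 - 7), -11))/(-50509) = (4*(4 - 1*(-11))²)/(-50509) = (4*(4 + 11)²)*(-1/50509) = (4*15²)*(-1/50509) = (4*225)*(-1/50509) = 900*(-1/50509) = -900/50509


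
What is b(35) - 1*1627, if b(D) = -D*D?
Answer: -2852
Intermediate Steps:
b(D) = -D**2
b(35) - 1*1627 = -1*35**2 - 1*1627 = -1*1225 - 1627 = -1225 - 1627 = -2852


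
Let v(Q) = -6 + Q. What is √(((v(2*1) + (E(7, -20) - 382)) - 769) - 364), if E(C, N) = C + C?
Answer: I*√1505 ≈ 38.794*I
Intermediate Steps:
E(C, N) = 2*C
√(((v(2*1) + (E(7, -20) - 382)) - 769) - 364) = √((((-6 + 2*1) + (2*7 - 382)) - 769) - 364) = √((((-6 + 2) + (14 - 382)) - 769) - 364) = √(((-4 - 368) - 769) - 364) = √((-372 - 769) - 364) = √(-1141 - 364) = √(-1505) = I*√1505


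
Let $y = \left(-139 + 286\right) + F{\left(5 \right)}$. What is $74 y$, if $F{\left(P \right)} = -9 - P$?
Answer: $9842$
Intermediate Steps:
$y = 133$ ($y = \left(-139 + 286\right) - 14 = 147 - 14 = 133$)
$74 y = 74 \cdot 133 = 9842$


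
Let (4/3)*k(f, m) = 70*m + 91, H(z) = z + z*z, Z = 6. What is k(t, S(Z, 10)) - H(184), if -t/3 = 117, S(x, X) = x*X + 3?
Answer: -122657/4 ≈ -30664.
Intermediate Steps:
S(x, X) = 3 + X*x (S(x, X) = X*x + 3 = 3 + X*x)
H(z) = z + z²
t = -351 (t = -3*117 = -351)
k(f, m) = 273/4 + 105*m/2 (k(f, m) = 3*(70*m + 91)/4 = 3*(91 + 70*m)/4 = 273/4 + 105*m/2)
k(t, S(Z, 10)) - H(184) = (273/4 + 105*(3 + 10*6)/2) - 184*(1 + 184) = (273/4 + 105*(3 + 60)/2) - 184*185 = (273/4 + (105/2)*63) - 1*34040 = (273/4 + 6615/2) - 34040 = 13503/4 - 34040 = -122657/4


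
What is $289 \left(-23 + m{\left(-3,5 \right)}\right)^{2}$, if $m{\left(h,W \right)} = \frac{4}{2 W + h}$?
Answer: $\frac{7123561}{49} \approx 1.4538 \cdot 10^{5}$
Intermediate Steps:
$m{\left(h,W \right)} = \frac{4}{h + 2 W}$
$289 \left(-23 + m{\left(-3,5 \right)}\right)^{2} = 289 \left(-23 + \frac{4}{-3 + 2 \cdot 5}\right)^{2} = 289 \left(-23 + \frac{4}{-3 + 10}\right)^{2} = 289 \left(-23 + \frac{4}{7}\right)^{2} = 289 \left(- \frac{157}{7}\right)^{2} = 289 \cdot \frac{24649}{49} = \frac{7123561}{49}$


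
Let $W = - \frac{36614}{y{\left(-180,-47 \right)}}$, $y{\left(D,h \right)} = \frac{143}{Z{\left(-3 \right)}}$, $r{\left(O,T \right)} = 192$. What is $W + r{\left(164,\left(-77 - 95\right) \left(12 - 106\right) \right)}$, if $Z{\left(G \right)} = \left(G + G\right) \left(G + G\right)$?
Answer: $- \frac{1290648}{143} \approx -9025.5$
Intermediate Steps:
$Z{\left(G \right)} = 4 G^{2}$ ($Z{\left(G \right)} = 2 G 2 G = 4 G^{2}$)
$y{\left(D,h \right)} = \frac{143}{36}$ ($y{\left(D,h \right)} = \frac{143}{4 \left(-3\right)^{2}} = \frac{143}{4 \cdot 9} = \frac{143}{36}$)
$W = - \frac{1318104}{143}$ ($W = - \frac{36614}{\frac{143}{36}} = \left(-36614\right) \frac{36}{143} = - \frac{1318104}{143} \approx -9217.5$)
$W + r{\left(164,\left(-77 - 95\right) \left(12 - 106\right) \right)} = - \frac{1318104}{143} + 192 = - \frac{1290648}{143}$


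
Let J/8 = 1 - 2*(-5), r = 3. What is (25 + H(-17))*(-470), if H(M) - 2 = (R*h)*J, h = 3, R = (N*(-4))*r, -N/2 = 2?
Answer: -5968530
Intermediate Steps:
N = -4 (N = -2*2 = -4)
R = 48 (R = -4*(-4)*3 = 16*3 = 48)
J = 88 (J = 8*(1 - 2*(-5)) = 8*(1 + 10) = 8*11 = 88)
H(M) = 12674 (H(M) = 2 + (48*3)*88 = 2 + 144*88 = 2 + 12672 = 12674)
(25 + H(-17))*(-470) = (25 + 12674)*(-470) = 12699*(-470) = -5968530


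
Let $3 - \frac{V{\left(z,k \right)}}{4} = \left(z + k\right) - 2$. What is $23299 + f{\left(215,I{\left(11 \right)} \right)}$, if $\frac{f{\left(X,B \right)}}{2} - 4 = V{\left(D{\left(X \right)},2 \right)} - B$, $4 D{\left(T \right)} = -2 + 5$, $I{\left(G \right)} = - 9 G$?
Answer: $23523$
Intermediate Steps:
$D{\left(T \right)} = \frac{3}{4}$ ($D{\left(T \right)} = \frac{-2 + 5}{4} = \frac{1}{4} \cdot 3 = \frac{3}{4}$)
$V{\left(z,k \right)} = 20 - 4 k - 4 z$ ($V{\left(z,k \right)} = 12 - 4 \left(\left(z + k\right) - 2\right) = 12 - 4 \left(\left(k + z\right) - 2\right) = 12 - 4 \left(-2 + k + z\right) = 12 - \left(-8 + 4 k + 4 z\right) = 20 - 4 k - 4 z$)
$f{\left(X,B \right)} = 26 - 2 B$ ($f{\left(X,B \right)} = 8 + 2 \left(\left(20 - 8 - 3\right) - B\right) = 8 + 2 \left(9 - B\right) = 8 - \left(-18 + 2 B\right) = 26 - 2 B$)
$23299 + f{\left(215,I{\left(11 \right)} \right)} = 23299 - \left(-26 + 2 \left(\left(-9\right) 11\right)\right) = 23299 + \left(26 - -198\right) = 23299 + \left(26 + 198\right) = 23299 + 224 = 23523$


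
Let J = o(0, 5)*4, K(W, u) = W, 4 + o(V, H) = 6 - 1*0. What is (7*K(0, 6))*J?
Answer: 0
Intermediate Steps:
o(V, H) = 2 (o(V, H) = -4 + (6 - 1*0) = -4 + (6 + 0) = -4 + 6 = 2)
J = 8 (J = 2*4 = 8)
(7*K(0, 6))*J = (7*0)*8 = 0*8 = 0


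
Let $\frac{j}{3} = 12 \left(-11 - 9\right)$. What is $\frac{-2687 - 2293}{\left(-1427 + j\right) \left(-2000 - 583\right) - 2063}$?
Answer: $- \frac{2490}{2771819} \approx -0.00089833$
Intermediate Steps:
$j = -720$ ($j = 3 \cdot 12 \left(-11 - 9\right) = 3 \cdot 12 \left(-20\right) = 3 \left(-240\right) = -720$)
$\frac{-2687 - 2293}{\left(-1427 + j\right) \left(-2000 - 583\right) - 2063} = \frac{-2687 - 2293}{\left(-1427 - 720\right) \left(-2000 - 583\right) - 2063} = - \frac{4980}{\left(-2147\right) \left(-2583\right) - 2063} = - \frac{4980}{5545701 - 2063} = - \frac{4980}{5543638} = \left(-4980\right) \frac{1}{5543638} = - \frac{2490}{2771819}$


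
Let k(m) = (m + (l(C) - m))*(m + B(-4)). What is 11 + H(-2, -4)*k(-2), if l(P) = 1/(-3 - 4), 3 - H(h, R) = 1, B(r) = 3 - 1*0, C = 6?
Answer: 75/7 ≈ 10.714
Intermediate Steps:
B(r) = 3 (B(r) = 3 + 0 = 3)
H(h, R) = 2 (H(h, R) = 3 - 1*1 = 3 - 1 = 2)
l(P) = -⅐ (l(P) = 1/(-7) = -⅐)
k(m) = -3/7 - m/7 (k(m) = (m + (-⅐ - m))*(m + 3) = -(3 + m)/7 = -3/7 - m/7)
11 + H(-2, -4)*k(-2) = 11 + 2*(-3/7 - ⅐*(-2)) = 11 + 2*(-3/7 + 2/7) = 11 + 2*(-⅐) = 11 - 2/7 = 75/7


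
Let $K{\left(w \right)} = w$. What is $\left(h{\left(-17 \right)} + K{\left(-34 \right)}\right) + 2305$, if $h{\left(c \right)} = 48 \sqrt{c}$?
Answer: $2271 + 48 i \sqrt{17} \approx 2271.0 + 197.91 i$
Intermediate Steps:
$\left(h{\left(-17 \right)} + K{\left(-34 \right)}\right) + 2305 = \left(48 \sqrt{-17} - 34\right) + 2305 = \left(48 i \sqrt{17} - 34\right) + 2305 = \left(-34 + 48 i \sqrt{17}\right) + 2305 = 2271 + 48 i \sqrt{17}$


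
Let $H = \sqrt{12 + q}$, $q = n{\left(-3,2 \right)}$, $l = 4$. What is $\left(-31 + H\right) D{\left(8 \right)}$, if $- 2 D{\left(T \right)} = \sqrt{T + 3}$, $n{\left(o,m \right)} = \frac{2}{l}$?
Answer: $\frac{\sqrt{11} \left(62 - 5 \sqrt{2}\right)}{4} \approx 45.545$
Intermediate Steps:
$n{\left(o,m \right)} = \frac{1}{2}$ ($n{\left(o,m \right)} = \frac{2}{4} = 2 \cdot \frac{1}{4} = \frac{1}{2}$)
$q = \frac{1}{2} \approx 0.5$
$D{\left(T \right)} = - \frac{\sqrt{3 + T}}{2}$ ($D{\left(T \right)} = - \frac{\sqrt{T + 3}}{2} = - \frac{\sqrt{3 + T}}{2}$)
$H = \frac{5 \sqrt{2}}{2}$ ($H = \sqrt{12 + \frac{1}{2}} = \sqrt{\frac{25}{2}} = \frac{5 \sqrt{2}}{2} \approx 3.5355$)
$\left(-31 + H\right) D{\left(8 \right)} = \left(-31 + \frac{5 \sqrt{2}}{2}\right) \left(- \frac{\sqrt{3 + 8}}{2}\right) = \left(-31 + \frac{5 \sqrt{2}}{2}\right) \left(- \frac{\sqrt{11}}{2}\right) = - \frac{\sqrt{11} \left(-31 + \frac{5 \sqrt{2}}{2}\right)}{2}$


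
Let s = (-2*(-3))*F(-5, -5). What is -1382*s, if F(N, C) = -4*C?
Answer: -165840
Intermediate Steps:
s = 120 (s = (-2*(-3))*(-4*(-5)) = 6*20 = 120)
-1382*s = -1382*120 = -165840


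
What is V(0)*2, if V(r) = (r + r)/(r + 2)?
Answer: 0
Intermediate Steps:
V(r) = 2*r/(2 + r) (V(r) = (2*r)/(2 + r) = 2*r/(2 + r))
V(0)*2 = (2*0/(2 + 0))*2 = (2*0/2)*2 = (2*0*(1/2))*2 = 0*2 = 0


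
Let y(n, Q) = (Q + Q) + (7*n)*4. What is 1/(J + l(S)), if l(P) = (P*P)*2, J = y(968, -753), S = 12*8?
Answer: 1/44030 ≈ 2.2712e-5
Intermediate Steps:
S = 96
y(n, Q) = 2*Q + 28*n
J = 25598 (J = 2*(-753) + 28*968 = -1506 + 27104 = 25598)
l(P) = 2*P² (l(P) = P²*2 = 2*P²)
1/(J + l(S)) = 1/(25598 + 2*96²) = 1/(25598 + 2*9216) = 1/(25598 + 18432) = 1/44030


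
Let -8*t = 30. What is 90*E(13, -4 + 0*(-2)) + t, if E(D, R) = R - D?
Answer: -6135/4 ≈ -1533.8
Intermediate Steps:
t = -15/4 (t = -1/8*30 = -15/4 ≈ -3.7500)
90*E(13, -4 + 0*(-2)) + t = 90*((-4 + 0*(-2)) - 1*13) - 15/4 = 90*((-4 + 0) - 13) - 15/4 = 90*(-4 - 13) - 15/4 = 90*(-17) - 15/4 = -1530 - 15/4 = -6135/4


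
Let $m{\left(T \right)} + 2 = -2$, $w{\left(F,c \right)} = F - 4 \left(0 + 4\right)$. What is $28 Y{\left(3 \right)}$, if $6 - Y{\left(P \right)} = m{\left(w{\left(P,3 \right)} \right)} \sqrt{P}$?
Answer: $168 + 112 \sqrt{3} \approx 361.99$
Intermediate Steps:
$w{\left(F,c \right)} = -16 + F$ ($w{\left(F,c \right)} = F - 16 = -16 + F$)
$m{\left(T \right)} = -4$ ($m{\left(T \right)} = -2 - 2 = -4$)
$Y{\left(P \right)} = 6 + 4 \sqrt{P}$ ($Y{\left(P \right)} = 6 - - 4 \sqrt{P} = 6 + 4 \sqrt{P}$)
$28 Y{\left(3 \right)} = 28 \left(6 + 4 \sqrt{3}\right) = 168 + 112 \sqrt{3}$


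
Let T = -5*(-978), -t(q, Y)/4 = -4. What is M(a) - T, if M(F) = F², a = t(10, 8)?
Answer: -4634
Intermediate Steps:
t(q, Y) = 16 (t(q, Y) = -4*(-4) = 16)
a = 16
T = 4890
M(a) - T = 16² - 1*4890 = 256 - 4890 = -4634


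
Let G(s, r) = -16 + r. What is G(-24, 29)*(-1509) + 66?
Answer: -19551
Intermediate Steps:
G(-24, 29)*(-1509) + 66 = (-16 + 29)*(-1509) + 66 = 13*(-1509) + 66 = -19617 + 66 = -19551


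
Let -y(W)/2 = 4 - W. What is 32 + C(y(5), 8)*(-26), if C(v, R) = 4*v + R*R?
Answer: -1840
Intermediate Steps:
y(W) = -8 + 2*W (y(W) = -2*(4 - W) = -8 + 2*W)
C(v, R) = R**2 + 4*v (C(v, R) = 4*v + R**2 = R**2 + 4*v)
32 + C(y(5), 8)*(-26) = 32 + (8**2 + 4*(-8 + 2*5))*(-26) = 32 + (64 + 4*(-8 + 10))*(-26) = 32 + (64 + 4*2)*(-26) = 32 + (64 + 8)*(-26) = 32 + 72*(-26) = 32 - 1872 = -1840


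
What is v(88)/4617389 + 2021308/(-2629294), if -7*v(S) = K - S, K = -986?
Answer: -32664666705964/42491656176781 ≈ -0.76873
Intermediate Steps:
v(S) = 986/7 + S/7 (v(S) = -(-986 - S)/7 = 986/7 + S/7)
v(88)/4617389 + 2021308/(-2629294) = (986/7 + (⅐)*88)/4617389 + 2021308/(-2629294) = (986/7 + 88/7)*(1/4617389) + 2021308*(-1/2629294) = (1074/7)*(1/4617389) - 1010654/1314647 = 1074/32321723 - 1010654/1314647 = -32664666705964/42491656176781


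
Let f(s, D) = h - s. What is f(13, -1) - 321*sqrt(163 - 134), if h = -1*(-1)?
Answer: -12 - 321*sqrt(29) ≈ -1740.6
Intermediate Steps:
h = 1
f(s, D) = 1 - s
f(13, -1) - 321*sqrt(163 - 134) = (1 - 1*13) - 321*sqrt(163 - 134) = (1 - 13) - 321*sqrt(29) = -12 - 321*sqrt(29)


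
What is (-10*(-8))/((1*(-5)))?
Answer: -16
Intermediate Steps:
(-10*(-8))/((1*(-5))) = 80/(-5) = 80*(-1/5) = -16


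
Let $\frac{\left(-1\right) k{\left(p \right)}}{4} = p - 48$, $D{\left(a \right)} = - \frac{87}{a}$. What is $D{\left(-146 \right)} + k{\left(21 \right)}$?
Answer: $\frac{15855}{146} \approx 108.6$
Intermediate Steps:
$k{\left(p \right)} = 192 - 4 p$ ($k{\left(p \right)} = - 4 \left(p - 48\right) = - 4 \left(-48 + p\right) = 192 - 4 p$)
$D{\left(-146 \right)} + k{\left(21 \right)} = - \frac{87}{-146} + \left(192 - 84\right) = \left(-87\right) \left(- \frac{1}{146}\right) + \left(192 - 84\right) = \frac{87}{146} + 108 = \frac{15855}{146}$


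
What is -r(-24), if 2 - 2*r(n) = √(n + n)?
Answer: -1 + 2*I*√3 ≈ -1.0 + 3.4641*I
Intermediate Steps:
r(n) = 1 - √2*√n/2 (r(n) = 1 - √(n + n)/2 = 1 - √2*√n/2)
-r(-24) = -(1 - √2*√(-24)/2) = -(1 - √2*2*I*√6/2) = -(1 - 2*I*√3) = -1 + 2*I*√3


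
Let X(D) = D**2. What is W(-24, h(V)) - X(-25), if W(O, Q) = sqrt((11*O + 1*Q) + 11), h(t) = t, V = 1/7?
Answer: -625 + I*sqrt(12390)/7 ≈ -625.0 + 15.901*I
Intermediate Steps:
V = 1/7 ≈ 0.14286
W(O, Q) = sqrt(11 + Q + 11*O) (W(O, Q) = sqrt((11*O + Q) + 11) = sqrt((Q + 11*O) + 11) = sqrt(11 + Q + 11*O))
W(-24, h(V)) - X(-25) = sqrt(11 + 1/7 + 11*(-24)) - 1*(-25)**2 = sqrt(11 + 1/7 - 264) - 1*625 = sqrt(-1770/7) - 625 = I*sqrt(12390)/7 - 625 = -625 + I*sqrt(12390)/7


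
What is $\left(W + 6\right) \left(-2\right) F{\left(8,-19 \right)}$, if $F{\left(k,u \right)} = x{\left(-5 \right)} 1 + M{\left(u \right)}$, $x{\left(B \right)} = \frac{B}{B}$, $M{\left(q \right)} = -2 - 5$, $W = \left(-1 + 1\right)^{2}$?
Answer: $72$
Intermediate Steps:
$W = 0$ ($W = 0^{2} = 0$)
$M{\left(q \right)} = -7$
$x{\left(B \right)} = 1$
$F{\left(k,u \right)} = -6$ ($F{\left(k,u \right)} = 1 \cdot 1 - 7 = 1 - 7 = -6$)
$\left(W + 6\right) \left(-2\right) F{\left(8,-19 \right)} = \left(0 + 6\right) \left(-2\right) \left(-6\right) = 6 \left(-2\right) \left(-6\right) = \left(-12\right) \left(-6\right) = 72$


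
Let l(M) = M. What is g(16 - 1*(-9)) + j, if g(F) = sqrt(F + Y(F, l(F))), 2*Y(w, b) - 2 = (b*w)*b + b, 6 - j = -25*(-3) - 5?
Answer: -64 + sqrt(7851) ≈ 24.606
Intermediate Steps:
j = -64 (j = 6 - (-25*(-3) - 5) = 6 - (75 - 5) = 6 - 1*70 = 6 - 70 = -64)
Y(w, b) = 1 + b/2 + w*b**2/2 (Y(w, b) = 1 + ((b*w)*b + b)/2 = 1 + (w*b**2 + b)/2 = 1 + (b + w*b**2)/2 = 1 + (b/2 + w*b**2/2) = 1 + b/2 + w*b**2/2)
g(F) = sqrt(1 + F**3/2 + 3*F/2) (g(F) = sqrt(F + (1 + F/2 + F*F**2/2)) = sqrt(F + (1 + F/2 + F**3/2)) = sqrt(1 + F**3/2 + 3*F/2))
g(16 - 1*(-9)) + j = sqrt(4 + 2*(16 - 1*(-9))**3 + 6*(16 - 1*(-9)))/2 - 64 = sqrt(4 + 2*(16 + 9)**3 + 6*(16 + 9))/2 - 64 = sqrt(4 + 2*25**3 + 6*25)/2 - 64 = sqrt(4 + 2*15625 + 150)/2 - 64 = sqrt(4 + 31250 + 150)/2 - 64 = sqrt(31404)/2 - 64 = (2*sqrt(7851))/2 - 64 = sqrt(7851) - 64 = -64 + sqrt(7851)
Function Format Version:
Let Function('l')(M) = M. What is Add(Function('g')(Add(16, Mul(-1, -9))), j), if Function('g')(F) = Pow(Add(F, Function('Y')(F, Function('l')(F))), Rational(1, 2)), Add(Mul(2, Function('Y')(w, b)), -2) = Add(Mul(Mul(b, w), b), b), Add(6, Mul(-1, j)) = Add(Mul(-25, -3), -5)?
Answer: Add(-64, Pow(7851, Rational(1, 2))) ≈ 24.606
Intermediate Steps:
j = -64 (j = Add(6, Mul(-1, Add(Mul(-25, -3), -5))) = Add(6, Mul(-1, Add(75, -5))) = Add(6, Mul(-1, 70)) = Add(6, -70) = -64)
Function('Y')(w, b) = Add(1, Mul(Rational(1, 2), b), Mul(Rational(1, 2), w, Pow(b, 2))) (Function('Y')(w, b) = Add(1, Mul(Rational(1, 2), Add(Mul(Mul(b, w), b), b))) = Add(1, Mul(Rational(1, 2), Add(Mul(w, Pow(b, 2)), b))) = Add(1, Mul(Rational(1, 2), Add(b, Mul(w, Pow(b, 2))))) = Add(1, Add(Mul(Rational(1, 2), b), Mul(Rational(1, 2), w, Pow(b, 2)))) = Add(1, Mul(Rational(1, 2), b), Mul(Rational(1, 2), w, Pow(b, 2))))
Function('g')(F) = Pow(Add(1, Mul(Rational(1, 2), Pow(F, 3)), Mul(Rational(3, 2), F)), Rational(1, 2)) (Function('g')(F) = Pow(Add(F, Add(1, Mul(Rational(1, 2), F), Mul(Rational(1, 2), F, Pow(F, 2)))), Rational(1, 2)) = Pow(Add(F, Add(1, Mul(Rational(1, 2), F), Mul(Rational(1, 2), Pow(F, 3)))), Rational(1, 2)) = Pow(Add(1, Mul(Rational(1, 2), Pow(F, 3)), Mul(Rational(3, 2), F)), Rational(1, 2)))
Add(Function('g')(Add(16, Mul(-1, -9))), j) = Add(Mul(Rational(1, 2), Pow(Add(4, Mul(2, Pow(Add(16, Mul(-1, -9)), 3)), Mul(6, Add(16, Mul(-1, -9)))), Rational(1, 2))), -64) = Add(Mul(Rational(1, 2), Pow(Add(4, Mul(2, Pow(Add(16, 9), 3)), Mul(6, Add(16, 9))), Rational(1, 2))), -64) = Add(Mul(Rational(1, 2), Pow(Add(4, Mul(2, Pow(25, 3)), Mul(6, 25)), Rational(1, 2))), -64) = Add(Mul(Rational(1, 2), Pow(Add(4, Mul(2, 15625), 150), Rational(1, 2))), -64) = Add(Mul(Rational(1, 2), Pow(Add(4, 31250, 150), Rational(1, 2))), -64) = Add(Mul(Rational(1, 2), Pow(31404, Rational(1, 2))), -64) = Add(Mul(Rational(1, 2), Mul(2, Pow(7851, Rational(1, 2)))), -64) = Add(Pow(7851, Rational(1, 2)), -64) = Add(-64, Pow(7851, Rational(1, 2)))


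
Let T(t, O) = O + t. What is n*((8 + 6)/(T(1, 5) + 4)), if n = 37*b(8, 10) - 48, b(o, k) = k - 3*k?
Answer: -5516/5 ≈ -1103.2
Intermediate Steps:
b(o, k) = -2*k
n = -788 (n = 37*(-2*10) - 48 = 37*(-20) - 48 = -740 - 48 = -788)
n*((8 + 6)/(T(1, 5) + 4)) = -788*(8 + 6)/((5 + 1) + 4) = -11032/(6 + 4) = -11032/10 = -788*7/5 = -5516/5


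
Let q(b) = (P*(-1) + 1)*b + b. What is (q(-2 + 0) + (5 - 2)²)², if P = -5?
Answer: 25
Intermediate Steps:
q(b) = 7*b (q(b) = (-5*(-1) + 1)*b + b = (5 + 1)*b + b = 6*b + b = 7*b)
(q(-2 + 0) + (5 - 2)²)² = (7*(-2 + 0) + (5 - 2)²)² = (7*(-2) + 3²)² = (-14 + 9)² = (-5)² = 25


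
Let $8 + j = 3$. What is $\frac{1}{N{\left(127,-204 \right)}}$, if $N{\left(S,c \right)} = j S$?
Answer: $- \frac{1}{635} \approx -0.0015748$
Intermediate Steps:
$j = -5$ ($j = -8 + 3 = -5$)
$N{\left(S,c \right)} = - 5 S$
$\frac{1}{N{\left(127,-204 \right)}} = \frac{1}{\left(-5\right) 127} = \frac{1}{-635} = - \frac{1}{635}$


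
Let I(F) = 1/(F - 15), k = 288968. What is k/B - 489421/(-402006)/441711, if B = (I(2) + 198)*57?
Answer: 222352822255290875/8680887677667942 ≈ 25.614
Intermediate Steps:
I(F) = 1/(-15 + F)
B = 146661/13 (B = (1/(-15 + 2) + 198)*57 = (1/(-13) + 198)*57 = (-1/13 + 198)*57 = (2573/13)*57 = 146661/13 ≈ 11282.)
k/B - 489421/(-402006)/441711 = 288968/(146661/13) - 489421/(-402006)/441711 = 288968*(13/146661) - 489421*(-1/402006)*(1/441711) = 3756584/146661 + (489421/402006)*(1/441711) = 3756584/146661 + 489421/177570472266 = 222352822255290875/8680887677667942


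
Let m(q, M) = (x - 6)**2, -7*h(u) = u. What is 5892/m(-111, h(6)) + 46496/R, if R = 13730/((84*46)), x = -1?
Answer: 4442131908/336385 ≈ 13206.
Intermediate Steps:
h(u) = -u/7
m(q, M) = 49 (m(q, M) = (-1 - 6)**2 = (-7)**2 = 49)
R = 6865/1932 (R = 13730/3864 = 13730*(1/3864) = 6865/1932 ≈ 3.5533)
5892/m(-111, h(6)) + 46496/R = 5892/49 + 46496/(6865/1932) = 5892*(1/49) + 46496*(1932/6865) = 5892/49 + 89830272/6865 = 4442131908/336385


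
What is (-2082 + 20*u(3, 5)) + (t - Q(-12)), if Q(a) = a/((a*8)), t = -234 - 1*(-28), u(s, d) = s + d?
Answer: -17025/8 ≈ -2128.1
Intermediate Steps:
u(s, d) = d + s
t = -206 (t = -234 + 28 = -206)
Q(a) = ⅛ (Q(a) = a/((8*a)) = a*(1/(8*a)) = ⅛)
(-2082 + 20*u(3, 5)) + (t - Q(-12)) = (-2082 + 20*(5 + 3)) + (-206 - 1*⅛) = (-2082 + 20*8) + (-206 - ⅛) = (-2082 + 160) - 1649/8 = -1922 - 1649/8 = -17025/8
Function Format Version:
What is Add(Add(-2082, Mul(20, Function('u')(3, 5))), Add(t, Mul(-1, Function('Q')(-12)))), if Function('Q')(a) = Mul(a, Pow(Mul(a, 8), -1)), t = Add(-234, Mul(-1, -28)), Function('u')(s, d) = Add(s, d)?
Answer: Rational(-17025, 8) ≈ -2128.1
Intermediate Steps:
Function('u')(s, d) = Add(d, s)
t = -206 (t = Add(-234, 28) = -206)
Function('Q')(a) = Rational(1, 8) (Function('Q')(a) = Mul(a, Pow(Mul(8, a), -1)) = Mul(a, Mul(Rational(1, 8), Pow(a, -1))) = Rational(1, 8))
Add(Add(-2082, Mul(20, Function('u')(3, 5))), Add(t, Mul(-1, Function('Q')(-12)))) = Add(Add(-2082, Mul(20, Add(5, 3))), Add(-206, Mul(-1, Rational(1, 8)))) = Add(Add(-2082, Mul(20, 8)), Add(-206, Rational(-1, 8))) = Add(Add(-2082, 160), Rational(-1649, 8)) = Add(-1922, Rational(-1649, 8)) = Rational(-17025, 8)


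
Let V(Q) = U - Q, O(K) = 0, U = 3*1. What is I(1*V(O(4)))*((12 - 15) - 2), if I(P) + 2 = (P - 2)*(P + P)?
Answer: -20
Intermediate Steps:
U = 3
V(Q) = 3 - Q
I(P) = -2 + 2*P*(-2 + P) (I(P) = -2 + (P - 2)*(P + P) = -2 + (-2 + P)*(2*P) = -2 + 2*P*(-2 + P))
I(1*V(O(4)))*((12 - 15) - 2) = (-2 - 4*(3 - 1*0) + 2*(1*(3 - 1*0))²)*((12 - 15) - 2) = (-2 - 4*(3 + 0) + 2*(1*(3 + 0))²)*(-3 - 2) = (-2 - 4*3 + 2*(1*3)²)*(-5) = (-2 - 4*3 + 2*3²)*(-5) = (-2 - 12 + 2*9)*(-5) = (-2 - 12 + 18)*(-5) = 4*(-5) = -20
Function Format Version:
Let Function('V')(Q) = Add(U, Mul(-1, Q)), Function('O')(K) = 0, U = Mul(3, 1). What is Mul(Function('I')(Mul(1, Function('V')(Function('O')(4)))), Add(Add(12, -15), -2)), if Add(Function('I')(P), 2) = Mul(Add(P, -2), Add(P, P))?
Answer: -20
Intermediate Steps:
U = 3
Function('V')(Q) = Add(3, Mul(-1, Q))
Function('I')(P) = Add(-2, Mul(2, P, Add(-2, P))) (Function('I')(P) = Add(-2, Mul(Add(P, -2), Add(P, P))) = Add(-2, Mul(Add(-2, P), Mul(2, P))) = Add(-2, Mul(2, P, Add(-2, P))))
Mul(Function('I')(Mul(1, Function('V')(Function('O')(4)))), Add(Add(12, -15), -2)) = Mul(Add(-2, Mul(-4, Mul(1, Add(3, Mul(-1, 0)))), Mul(2, Pow(Mul(1, Add(3, Mul(-1, 0))), 2))), Add(Add(12, -15), -2)) = Mul(Add(-2, Mul(-4, Mul(1, Add(3, 0))), Mul(2, Pow(Mul(1, Add(3, 0)), 2))), Add(-3, -2)) = Mul(Add(-2, Mul(-4, Mul(1, 3)), Mul(2, Pow(Mul(1, 3), 2))), -5) = Mul(Add(-2, Mul(-4, 3), Mul(2, Pow(3, 2))), -5) = Mul(Add(-2, -12, Mul(2, 9)), -5) = Mul(Add(-2, -12, 18), -5) = Mul(4, -5) = -20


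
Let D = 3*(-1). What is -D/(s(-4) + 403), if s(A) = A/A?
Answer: 3/404 ≈ 0.0074257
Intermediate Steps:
D = -3
s(A) = 1
-D/(s(-4) + 403) = -(-3)/(1 + 403) = -(-3)/404 = -1*(-3/404) = 3/404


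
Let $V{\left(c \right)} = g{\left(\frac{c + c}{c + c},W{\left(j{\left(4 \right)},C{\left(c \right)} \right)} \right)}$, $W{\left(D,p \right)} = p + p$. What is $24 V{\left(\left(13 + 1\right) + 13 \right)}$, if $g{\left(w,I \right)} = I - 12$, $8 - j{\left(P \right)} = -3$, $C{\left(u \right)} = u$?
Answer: $1008$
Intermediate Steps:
$j{\left(P \right)} = 11$ ($j{\left(P \right)} = 8 - -3 = 8 + 3 = 11$)
$W{\left(D,p \right)} = 2 p$
$g{\left(w,I \right)} = -12 + I$ ($g{\left(w,I \right)} = I - 12 = -12 + I$)
$V{\left(c \right)} = -12 + 2 c$
$24 V{\left(\left(13 + 1\right) + 13 \right)} = 24 \left(-12 + 2 \left(\left(13 + 1\right) + 13\right)\right) = 24 \left(-12 + 2 \left(14 + 13\right)\right) = 24 \left(-12 + 2 \cdot 27\right) = 24 \left(-12 + 54\right) = 24 \cdot 42 = 1008$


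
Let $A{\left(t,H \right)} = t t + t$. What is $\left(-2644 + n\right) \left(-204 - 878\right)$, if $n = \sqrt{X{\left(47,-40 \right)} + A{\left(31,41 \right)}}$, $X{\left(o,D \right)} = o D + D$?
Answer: $2860808 - 4328 i \sqrt{58} \approx 2.8608 \cdot 10^{6} - 32961.0 i$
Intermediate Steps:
$A{\left(t,H \right)} = t + t^{2}$ ($A{\left(t,H \right)} = t^{2} + t = t + t^{2}$)
$X{\left(o,D \right)} = D + D o$ ($X{\left(o,D \right)} = D o + D = D + D o$)
$n = 4 i \sqrt{58}$ ($n = \sqrt{- 40 \left(1 + 47\right) + 31 \left(1 + 31\right)} = \sqrt{\left(-40\right) 48 + 31 \cdot 32} = \sqrt{-1920 + 992} = \sqrt{-928} = 4 i \sqrt{58} \approx 30.463 i$)
$\left(-2644 + n\right) \left(-204 - 878\right) = \left(-2644 + 4 i \sqrt{58}\right) \left(-204 - 878\right) = \left(-2644 + 4 i \sqrt{58}\right) \left(-1082\right) = 2860808 - 4328 i \sqrt{58}$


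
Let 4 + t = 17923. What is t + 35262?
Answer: 53181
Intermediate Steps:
t = 17919 (t = -4 + 17923 = 17919)
t + 35262 = 17919 + 35262 = 53181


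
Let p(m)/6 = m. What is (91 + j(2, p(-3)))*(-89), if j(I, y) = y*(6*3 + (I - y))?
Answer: 52777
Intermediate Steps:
p(m) = 6*m
j(I, y) = y*(18 + I - y) (j(I, y) = y*(18 + (I - y)) = y*(18 + I - y))
(91 + j(2, p(-3)))*(-89) = (91 + (6*(-3))*(18 + 2 - 6*(-3)))*(-89) = (91 - 18*(18 + 2 - 1*(-18)))*(-89) = (91 - 18*(18 + 2 + 18))*(-89) = (91 - 18*38)*(-89) = (91 - 684)*(-89) = -593*(-89) = 52777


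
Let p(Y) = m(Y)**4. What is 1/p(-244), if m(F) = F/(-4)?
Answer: 1/13845841 ≈ 7.2224e-8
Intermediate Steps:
m(F) = -F/4 (m(F) = F*(-1/4) = -F/4)
p(Y) = Y**4/256 (p(Y) = (-Y/4)**4 = Y**4/256)
1/p(-244) = 1/((1/256)*(-244)**4) = 1/((1/256)*3544535296) = 1/13845841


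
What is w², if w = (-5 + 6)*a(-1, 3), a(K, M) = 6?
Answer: 36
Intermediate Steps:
w = 6 (w = (-5 + 6)*6 = 1*6 = 6)
w² = 6² = 36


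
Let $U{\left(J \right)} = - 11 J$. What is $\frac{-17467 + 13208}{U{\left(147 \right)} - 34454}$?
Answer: $\frac{4259}{36071} \approx 0.11807$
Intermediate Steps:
$\frac{-17467 + 13208}{U{\left(147 \right)} - 34454} = \frac{-17467 + 13208}{\left(-11\right) 147 - 34454} = - \frac{4259}{-1617 - 34454} = - \frac{4259}{-36071} = \left(-4259\right) \left(- \frac{1}{36071}\right) = \frac{4259}{36071}$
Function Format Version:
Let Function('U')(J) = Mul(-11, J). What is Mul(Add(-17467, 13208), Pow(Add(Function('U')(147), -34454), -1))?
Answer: Rational(4259, 36071) ≈ 0.11807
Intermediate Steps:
Mul(Add(-17467, 13208), Pow(Add(Function('U')(147), -34454), -1)) = Mul(Add(-17467, 13208), Pow(Add(Mul(-11, 147), -34454), -1)) = Mul(-4259, Pow(Add(-1617, -34454), -1)) = Mul(-4259, Pow(-36071, -1)) = Mul(-4259, Rational(-1, 36071)) = Rational(4259, 36071)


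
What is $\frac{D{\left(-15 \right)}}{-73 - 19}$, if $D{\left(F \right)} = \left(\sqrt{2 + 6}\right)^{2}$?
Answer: $- \frac{2}{23} \approx -0.086957$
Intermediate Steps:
$D{\left(F \right)} = 8$ ($D{\left(F \right)} = \left(\sqrt{8}\right)^{2} = \left(2 \sqrt{2}\right)^{2} = 8$)
$\frac{D{\left(-15 \right)}}{-73 - 19} = \frac{1}{-73 - 19} \cdot 8 = \frac{1}{-92} \cdot 8 = \left(- \frac{1}{92}\right) 8 = - \frac{2}{23}$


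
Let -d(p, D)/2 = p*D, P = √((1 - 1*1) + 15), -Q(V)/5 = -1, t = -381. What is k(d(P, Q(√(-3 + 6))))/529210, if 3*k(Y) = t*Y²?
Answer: -19050/52921 ≈ -0.35997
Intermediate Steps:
Q(V) = 5 (Q(V) = -5*(-1) = 5)
P = √15 (P = √((1 - 1) + 15) = √(0 + 15) = √15 ≈ 3.8730)
d(p, D) = -2*D*p (d(p, D) = -2*p*D = -2*D*p)
k(Y) = -127*Y² (k(Y) = (-381*Y²)/3 = -127*Y²)
k(d(P, Q(√(-3 + 6))))/529210 = -127*(-2*5*√15)²/529210 = -127*(-10*√15)²*(1/529210) = -127*1500*(1/529210) = -190500*1/529210 = -19050/52921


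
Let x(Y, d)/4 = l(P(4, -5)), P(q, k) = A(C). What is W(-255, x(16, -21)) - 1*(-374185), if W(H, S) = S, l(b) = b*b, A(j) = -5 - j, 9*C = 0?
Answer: 374285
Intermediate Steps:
C = 0 (C = (1/9)*0 = 0)
P(q, k) = -5 (P(q, k) = -5 - 1*0 = -5 + 0 = -5)
l(b) = b**2
x(Y, d) = 100 (x(Y, d) = 4*(-5)**2 = 4*25 = 100)
W(-255, x(16, -21)) - 1*(-374185) = 100 - 1*(-374185) = 100 + 374185 = 374285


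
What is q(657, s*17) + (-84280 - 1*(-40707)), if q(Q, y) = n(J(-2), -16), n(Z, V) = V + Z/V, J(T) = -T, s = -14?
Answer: -348713/8 ≈ -43589.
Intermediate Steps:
q(Q, y) = -129/8 (q(Q, y) = -16 - 1*(-2)/(-16) = -16 + 2*(-1/16) = -16 - ⅛ = -129/8)
q(657, s*17) + (-84280 - 1*(-40707)) = -129/8 + (-84280 - 1*(-40707)) = -129/8 + (-84280 + 40707) = -129/8 - 43573 = -348713/8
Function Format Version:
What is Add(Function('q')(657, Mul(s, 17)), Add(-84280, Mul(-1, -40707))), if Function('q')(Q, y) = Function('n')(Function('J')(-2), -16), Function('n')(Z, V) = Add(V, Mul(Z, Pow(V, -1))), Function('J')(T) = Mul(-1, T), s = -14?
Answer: Rational(-348713, 8) ≈ -43589.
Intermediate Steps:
Function('q')(Q, y) = Rational(-129, 8) (Function('q')(Q, y) = Add(-16, Mul(Mul(-1, -2), Pow(-16, -1))) = Add(-16, Mul(2, Rational(-1, 16))) = Add(-16, Rational(-1, 8)) = Rational(-129, 8))
Add(Function('q')(657, Mul(s, 17)), Add(-84280, Mul(-1, -40707))) = Add(Rational(-129, 8), Add(-84280, Mul(-1, -40707))) = Add(Rational(-129, 8), Add(-84280, 40707)) = Add(Rational(-129, 8), -43573) = Rational(-348713, 8)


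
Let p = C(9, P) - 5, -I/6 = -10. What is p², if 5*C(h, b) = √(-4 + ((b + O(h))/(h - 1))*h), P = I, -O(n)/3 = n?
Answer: (100 - √530)²/400 ≈ 14.814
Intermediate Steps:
I = 60 (I = -6*(-10) = 60)
O(n) = -3*n
P = 60
C(h, b) = √(-4 + h*(b - 3*h)/(-1 + h))/5 (C(h, b) = √(-4 + ((b - 3*h)/(h - 1))*h)/5 = √(-4 + ((b - 3*h)/(-1 + h))*h)/5 = √(-4 + h*(b - 3*h)/(-1 + h))/5)
p = -5 + √530/20 (p = √((4 - 4*9 - 3*9² + 60*9)/(-1 + 9))/5 - 5 = √((4 - 36 - 3*81 + 540)/8)/5 - 5 = √((4 - 36 - 243 + 540)/8)/5 - 5 = √((⅛)*265)/5 - 5 = √(265/8)/5 - 5 = (√530/4)/5 - 5 = √530/20 - 5 = -5 + √530/20 ≈ -3.8489)
p² = (-5 + √530/20)²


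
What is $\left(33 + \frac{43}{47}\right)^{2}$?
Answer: $\frac{2540836}{2209} \approx 1150.2$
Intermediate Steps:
$\left(33 + \frac{43}{47}\right)^{2} = \left(\frac{1594}{47}\right)^{2} = \frac{2540836}{2209}$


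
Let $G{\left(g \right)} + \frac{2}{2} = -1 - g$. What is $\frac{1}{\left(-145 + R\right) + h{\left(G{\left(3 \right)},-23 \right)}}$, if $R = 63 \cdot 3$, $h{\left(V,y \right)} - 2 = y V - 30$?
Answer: $\frac{1}{131} \approx 0.0076336$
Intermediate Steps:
$G{\left(g \right)} = -2 - g$ ($G{\left(g \right)} = -1 - \left(1 + g\right) = -2 - g$)
$h{\left(V,y \right)} = -28 + V y$ ($h{\left(V,y \right)} = 2 + \left(y V - 30\right) = 2 + \left(V y - 30\right) = 2 + \left(-30 + V y\right) = -28 + V y$)
$R = 189$
$\frac{1}{\left(-145 + R\right) + h{\left(G{\left(3 \right)},-23 \right)}} = \frac{1}{\left(-145 + 189\right) - \left(28 - \left(-2 - 3\right) \left(-23\right)\right)} = \frac{1}{44 - \left(28 - \left(-2 - 3\right) \left(-23\right)\right)} = \frac{1}{44 - -87} = \frac{1}{44 + \left(-28 + 115\right)} = \frac{1}{44 + 87} = \frac{1}{131}$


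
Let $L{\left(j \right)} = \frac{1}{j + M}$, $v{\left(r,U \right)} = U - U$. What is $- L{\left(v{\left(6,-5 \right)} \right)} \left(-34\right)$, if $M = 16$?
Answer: $\frac{17}{8} \approx 2.125$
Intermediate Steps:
$v{\left(r,U \right)} = 0$
$L{\left(j \right)} = \frac{1}{16 + j}$ ($L{\left(j \right)} = \frac{1}{j + 16} = \frac{1}{16 + j}$)
$- L{\left(v{\left(6,-5 \right)} \right)} \left(-34\right) = - \frac{-34}{16 + 0} = - \frac{-34}{16} = \left(-1\right) \left(- \frac{17}{8}\right) = \frac{17}{8}$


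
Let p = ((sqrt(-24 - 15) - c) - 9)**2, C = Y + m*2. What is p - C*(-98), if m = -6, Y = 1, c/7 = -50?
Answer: 115164 + 682*I*sqrt(39) ≈ 1.1516e+5 + 4259.1*I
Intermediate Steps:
c = -350 (c = 7*(-50) = -350)
C = -11 (C = 1 - 6*2 = 1 - 12 = -11)
p = (341 + I*sqrt(39))**2 (p = ((sqrt(-24 - 15) - 1*(-350)) - 9)**2 = ((sqrt(-39) + 350) - 9)**2 = ((I*sqrt(39) + 350) - 9)**2 = ((350 + I*sqrt(39)) - 9)**2 = (341 + I*sqrt(39))**2 ≈ 1.1624e+5 + 4259.1*I)
p - C*(-98) = (341 + I*sqrt(39))**2 - (-11)*(-98) = (341 + I*sqrt(39))**2 - 1*1078 = (341 + I*sqrt(39))**2 - 1078 = -1078 + (341 + I*sqrt(39))**2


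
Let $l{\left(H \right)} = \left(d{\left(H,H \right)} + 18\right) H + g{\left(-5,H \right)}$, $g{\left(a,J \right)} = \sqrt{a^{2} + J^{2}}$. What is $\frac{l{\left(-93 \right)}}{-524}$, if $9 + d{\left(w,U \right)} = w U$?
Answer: $\frac{402597}{262} - \frac{\sqrt{8674}}{524} \approx 1536.5$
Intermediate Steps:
$d{\left(w,U \right)} = -9 + U w$ ($d{\left(w,U \right)} = -9 + w U = -9 + U w$)
$g{\left(a,J \right)} = \sqrt{J^{2} + a^{2}}$
$l{\left(H \right)} = \sqrt{25 + H^{2}} + H \left(9 + H^{2}\right)$ ($l{\left(H \right)} = \left(\left(-9 + H H\right) + 18\right) H + \sqrt{H^{2} + \left(-5\right)^{2}} = \left(\left(-9 + H^{2}\right) + 18\right) H + \sqrt{H^{2} + 25} = \left(9 + H^{2}\right) H + \sqrt{25 + H^{2}} = H \left(9 + H^{2}\right) + \sqrt{25 + H^{2}} = \sqrt{25 + H^{2}} + H \left(9 + H^{2}\right)$)
$\frac{l{\left(-93 \right)}}{-524} = \frac{\left(-93\right)^{3} + \sqrt{25 + \left(-93\right)^{2}} + 9 \left(-93\right)}{-524} = \left(-804357 + \sqrt{25 + 8649} - 837\right) \left(- \frac{1}{524}\right) = \left(-804357 + \sqrt{8674} - 837\right) \left(- \frac{1}{524}\right) = \left(-805194 + \sqrt{8674}\right) \left(- \frac{1}{524}\right) = \frac{402597}{262} - \frac{\sqrt{8674}}{524}$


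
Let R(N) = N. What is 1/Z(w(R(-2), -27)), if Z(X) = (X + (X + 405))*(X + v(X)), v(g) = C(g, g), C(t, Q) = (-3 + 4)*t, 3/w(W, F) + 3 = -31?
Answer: -289/20646 ≈ -0.013998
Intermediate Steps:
w(W, F) = -3/34 (w(W, F) = 3/(-3 - 31) = 3/(-34) = 3*(-1/34) = -3/34)
C(t, Q) = t (C(t, Q) = 1*t = t)
v(g) = g
Z(X) = 2*X*(405 + 2*X) (Z(X) = (X + (X + 405))*(X + X) = (X + (405 + X))*(2*X) = (405 + 2*X)*(2*X) = 2*X*(405 + 2*X))
1/Z(w(R(-2), -27)) = 1/(2*(-3/34)*(405 + 2*(-3/34))) = 1/(2*(-3/34)*(405 - 3/17)) = 1/(2*(-3/34)*(6882/17)) = 1/(-20646/289) = -289/20646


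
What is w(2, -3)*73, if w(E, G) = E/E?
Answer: 73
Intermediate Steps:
w(E, G) = 1
w(2, -3)*73 = 1*73 = 73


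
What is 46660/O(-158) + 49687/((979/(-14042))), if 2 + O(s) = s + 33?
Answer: -8059472418/11303 ≈ -7.1304e+5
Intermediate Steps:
O(s) = 31 + s (O(s) = -2 + (s + 33) = -2 + (33 + s) = 31 + s)
46660/O(-158) + 49687/((979/(-14042))) = 46660/(31 - 158) + 49687/((979/(-14042))) = 46660/(-127) + 49687/((979*(-1/14042))) = 46660*(-1/127) + 49687/(-979/14042) = -46660/127 + 49687*(-14042/979) = -46660/127 - 63427714/89 = -8059472418/11303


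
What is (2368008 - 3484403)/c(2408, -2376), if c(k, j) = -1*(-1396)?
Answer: -1116395/1396 ≈ -799.71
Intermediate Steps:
c(k, j) = 1396
(2368008 - 3484403)/c(2408, -2376) = (2368008 - 3484403)/1396 = -1116395*1/1396 = -1116395/1396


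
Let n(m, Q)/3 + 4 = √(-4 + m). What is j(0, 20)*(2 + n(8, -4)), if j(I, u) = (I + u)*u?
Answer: -1600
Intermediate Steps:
j(I, u) = u*(I + u)
n(m, Q) = -12 + 3*√(-4 + m)
j(0, 20)*(2 + n(8, -4)) = (20*(0 + 20))*(2 + (-12 + 3*√(-4 + 8))) = (20*20)*(2 + (-12 + 3*√4)) = 400*(2 + (-12 + 3*2)) = 400*(2 + (-12 + 6)) = 400*(2 - 6) = 400*(-4) = -1600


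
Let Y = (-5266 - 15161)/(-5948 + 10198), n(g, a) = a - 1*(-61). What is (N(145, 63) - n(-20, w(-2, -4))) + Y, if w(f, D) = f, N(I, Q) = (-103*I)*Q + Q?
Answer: -3998849677/4250 ≈ -9.4091e+5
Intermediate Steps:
N(I, Q) = Q - 103*I*Q (N(I, Q) = -103*I*Q + Q = Q - 103*I*Q)
n(g, a) = 61 + a (n(g, a) = a + 61 = 61 + a)
Y = -20427/4250 ≈ -4.8064
(N(145, 63) - n(-20, w(-2, -4))) + Y = (63*(1 - 103*145) - (61 - 2)) - 20427/4250 = (63*(1 - 14935) - 1*59) - 20427/4250 = (63*(-14934) - 59) - 20427/4250 = (-940842 - 59) - 20427/4250 = -940901 - 20427/4250 = -3998849677/4250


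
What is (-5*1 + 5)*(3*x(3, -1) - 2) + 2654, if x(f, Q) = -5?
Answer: 2654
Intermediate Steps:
(-5*1 + 5)*(3*x(3, -1) - 2) + 2654 = (-5*1 + 5)*(3*(-5) - 2) + 2654 = (-5 + 5)*(-15 - 2) + 2654 = 0*(-17) + 2654 = 0 + 2654 = 2654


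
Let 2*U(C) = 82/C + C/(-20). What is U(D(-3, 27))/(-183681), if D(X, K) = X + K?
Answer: -133/22041720 ≈ -6.0340e-6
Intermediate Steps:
D(X, K) = K + X
U(C) = 41/C - C/40 (U(C) = (82/C + C/(-20))/2 = (82/C + C*(-1/20))/2 = (82/C - C/20)/2 = 41/C - C/40)
U(D(-3, 27))/(-183681) = (41/(27 - 3) - (27 - 3)/40)/(-183681) = (41/24 - 1/40*24)*(-1/183681) = (41*(1/24) - ⅗)*(-1/183681) = (41/24 - ⅗)*(-1/183681) = (133/120)*(-1/183681) = -133/22041720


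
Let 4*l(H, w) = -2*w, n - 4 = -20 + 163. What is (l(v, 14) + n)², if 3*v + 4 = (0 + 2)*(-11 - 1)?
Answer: 19600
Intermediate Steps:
v = -28/3 (v = -4/3 + ((0 + 2)*(-11 - 1))/3 = -4/3 + (2*(-12))/3 = -4/3 + (⅓)*(-24) = -4/3 - 8 = -28/3 ≈ -9.3333)
n = 147 (n = 4 + (-20 + 163) = 4 + 143 = 147)
l(H, w) = -w/2 (l(H, w) = (-2*w)/4 = -w/2)
(l(v, 14) + n)² = (-½*14 + 147)² = (-7 + 147)² = 140² = 19600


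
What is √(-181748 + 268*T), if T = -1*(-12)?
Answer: 2*I*√44633 ≈ 422.53*I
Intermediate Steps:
T = 12
√(-181748 + 268*T) = √(-181748 + 268*12) = √(-181748 + 3216) = √(-178532) = 2*I*√44633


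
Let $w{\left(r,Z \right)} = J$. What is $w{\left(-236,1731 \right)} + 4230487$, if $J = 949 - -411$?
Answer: $4231847$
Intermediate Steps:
$J = 1360$ ($J = 949 + 411 = 1360$)
$w{\left(r,Z \right)} = 1360$
$w{\left(-236,1731 \right)} + 4230487 = 1360 + 4230487 = 4231847$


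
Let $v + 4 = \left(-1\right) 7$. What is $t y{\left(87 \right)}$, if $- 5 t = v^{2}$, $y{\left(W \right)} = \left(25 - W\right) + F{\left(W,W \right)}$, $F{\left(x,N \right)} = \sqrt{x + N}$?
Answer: $\frac{7502}{5} - \frac{121 \sqrt{174}}{5} \approx 1181.2$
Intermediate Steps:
$F{\left(x,N \right)} = \sqrt{N + x}$
$y{\left(W \right)} = 25 - W + \sqrt{2} \sqrt{W}$ ($y{\left(W \right)} = \left(25 - W\right) + \sqrt{W + W} = \left(25 - W\right) + \sqrt{2 W} = \left(25 - W\right) + \sqrt{2} \sqrt{W} = 25 - W + \sqrt{2} \sqrt{W}$)
$v = -11$ ($v = -4 - 7 = -11$)
$t = - \frac{121}{5}$ ($t = - \frac{\left(-11\right)^{2}}{5} = \left(- \frac{1}{5}\right) 121 = - \frac{121}{5} \approx -24.2$)
$t y{\left(87 \right)} = - \frac{121 \left(25 - 87 + \sqrt{2} \sqrt{87}\right)}{5} = - \frac{121 \left(25 - 87 + \sqrt{174}\right)}{5} = - \frac{121 \left(-62 + \sqrt{174}\right)}{5} = \frac{7502}{5} - \frac{121 \sqrt{174}}{5}$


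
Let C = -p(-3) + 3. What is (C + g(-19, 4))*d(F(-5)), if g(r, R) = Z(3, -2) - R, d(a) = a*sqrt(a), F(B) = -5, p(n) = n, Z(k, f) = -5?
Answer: 15*I*sqrt(5) ≈ 33.541*I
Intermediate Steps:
C = 6 (C = -1*(-3) + 3 = 3 + 3 = 6)
d(a) = a**(3/2)
g(r, R) = -5 - R
(C + g(-19, 4))*d(F(-5)) = (6 + (-5 - 1*4))*(-5)**(3/2) = (6 + (-5 - 4))*(-5*I*sqrt(5)) = (6 - 9)*(-5*I*sqrt(5)) = -(-15)*I*sqrt(5) = 15*I*sqrt(5)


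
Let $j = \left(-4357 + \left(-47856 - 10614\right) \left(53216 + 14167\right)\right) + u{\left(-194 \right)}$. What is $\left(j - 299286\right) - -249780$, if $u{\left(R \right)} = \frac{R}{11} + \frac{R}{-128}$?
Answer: $- \frac{2773716273941}{704} \approx -3.9399 \cdot 10^{9}$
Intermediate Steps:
$u{\left(R \right)} = \frac{117 R}{1408}$ ($u{\left(R \right)} = R \frac{1}{11} + R \left(- \frac{1}{128}\right) = \frac{R}{11} - \frac{R}{128} = \frac{117 R}{1408}$)
$j = - \frac{2773681421717}{704}$ ($j = \left(-4357 + \left(-47856 - 10614\right) \left(53216 + 14167\right)\right) + \frac{117}{1408} \left(-194\right) = \left(-4357 - 3939884010\right) - \frac{11349}{704} = -3939888367 - \frac{11349}{704} = - \frac{2773681421717}{704} \approx -3.9399 \cdot 10^{9}$)
$\left(j - 299286\right) - -249780 = \left(- \frac{2773681421717}{704} - 299286\right) - -249780 = - \frac{2773892119061}{704} + 249780 = - \frac{2773716273941}{704}$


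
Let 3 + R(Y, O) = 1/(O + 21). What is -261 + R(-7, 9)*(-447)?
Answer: 10651/10 ≈ 1065.1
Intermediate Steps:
R(Y, O) = -3 + 1/(21 + O) (R(Y, O) = -3 + 1/(O + 21) = -3 + 1/(21 + O))
-261 + R(-7, 9)*(-447) = -261 + ((-62 - 3*9)/(21 + 9))*(-447) = -261 + ((-62 - 27)/30)*(-447) = -261 + ((1/30)*(-89))*(-447) = -261 - 89/30*(-447) = -261 + 13261/10 = 10651/10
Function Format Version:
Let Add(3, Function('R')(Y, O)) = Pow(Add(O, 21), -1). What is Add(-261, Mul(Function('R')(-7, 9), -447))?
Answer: Rational(10651, 10) ≈ 1065.1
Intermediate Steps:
Function('R')(Y, O) = Add(-3, Pow(Add(21, O), -1)) (Function('R')(Y, O) = Add(-3, Pow(Add(O, 21), -1)) = Add(-3, Pow(Add(21, O), -1)))
Add(-261, Mul(Function('R')(-7, 9), -447)) = Add(-261, Mul(Mul(Pow(Add(21, 9), -1), Add(-62, Mul(-3, 9))), -447)) = Add(-261, Mul(Mul(Pow(30, -1), Add(-62, -27)), -447)) = Add(-261, Mul(Mul(Rational(1, 30), -89), -447)) = Add(-261, Mul(Rational(-89, 30), -447)) = Add(-261, Rational(13261, 10)) = Rational(10651, 10)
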